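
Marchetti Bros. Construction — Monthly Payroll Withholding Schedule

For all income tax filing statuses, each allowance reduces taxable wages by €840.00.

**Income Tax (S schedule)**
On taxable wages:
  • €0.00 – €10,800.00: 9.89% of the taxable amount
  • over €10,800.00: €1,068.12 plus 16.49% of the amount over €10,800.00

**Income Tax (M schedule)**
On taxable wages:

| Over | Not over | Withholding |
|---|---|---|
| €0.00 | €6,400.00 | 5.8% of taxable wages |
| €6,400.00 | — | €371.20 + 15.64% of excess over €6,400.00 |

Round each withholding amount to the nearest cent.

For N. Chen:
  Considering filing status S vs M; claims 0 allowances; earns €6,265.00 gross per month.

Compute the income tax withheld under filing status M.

€363.37

Income Tax (M): taxable = €6,265.00
  5.8% × €6,265.00 = €363.37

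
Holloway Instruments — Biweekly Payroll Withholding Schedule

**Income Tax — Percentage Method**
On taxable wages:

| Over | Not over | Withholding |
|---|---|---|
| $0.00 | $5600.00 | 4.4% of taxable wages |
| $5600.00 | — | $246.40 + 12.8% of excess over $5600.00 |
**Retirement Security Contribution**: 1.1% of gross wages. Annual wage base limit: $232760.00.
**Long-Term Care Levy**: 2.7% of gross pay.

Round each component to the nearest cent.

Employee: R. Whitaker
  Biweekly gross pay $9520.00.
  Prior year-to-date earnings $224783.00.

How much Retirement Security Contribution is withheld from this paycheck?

$87.75

Retirement Security Contribution: cap $232760.00 − YTD $224783.00 = $7977.00 subject; 1.1% × $7977.00 = $87.75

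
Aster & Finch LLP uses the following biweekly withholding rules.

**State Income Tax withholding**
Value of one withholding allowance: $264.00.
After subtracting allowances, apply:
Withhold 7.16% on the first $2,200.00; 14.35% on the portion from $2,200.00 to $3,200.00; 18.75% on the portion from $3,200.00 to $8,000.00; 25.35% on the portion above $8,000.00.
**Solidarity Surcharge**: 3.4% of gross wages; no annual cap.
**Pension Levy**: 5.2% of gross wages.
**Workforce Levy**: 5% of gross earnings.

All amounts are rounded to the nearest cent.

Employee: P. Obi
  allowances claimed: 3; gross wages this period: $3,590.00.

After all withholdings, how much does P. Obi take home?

$2,858.43

State Income Tax: taxable = $3,590.00 − 3×$264.00 = $2,798.00
  $157.52 + 14.35% × ($2,798.00 − $2,200.00) = $157.52 + 14.35% × $598.00 = $243.33
Solidarity Surcharge: 3.4% × $3,590.00 = $122.06
Pension Levy: 5.2% × $3,590.00 = $186.68
Workforce Levy: 5% × $3,590.00 = $179.50
Total withheld: $243.33 + $122.06 + $186.68 + $179.50 = $731.57
Net pay: $3,590.00 − $731.57 = $2,858.43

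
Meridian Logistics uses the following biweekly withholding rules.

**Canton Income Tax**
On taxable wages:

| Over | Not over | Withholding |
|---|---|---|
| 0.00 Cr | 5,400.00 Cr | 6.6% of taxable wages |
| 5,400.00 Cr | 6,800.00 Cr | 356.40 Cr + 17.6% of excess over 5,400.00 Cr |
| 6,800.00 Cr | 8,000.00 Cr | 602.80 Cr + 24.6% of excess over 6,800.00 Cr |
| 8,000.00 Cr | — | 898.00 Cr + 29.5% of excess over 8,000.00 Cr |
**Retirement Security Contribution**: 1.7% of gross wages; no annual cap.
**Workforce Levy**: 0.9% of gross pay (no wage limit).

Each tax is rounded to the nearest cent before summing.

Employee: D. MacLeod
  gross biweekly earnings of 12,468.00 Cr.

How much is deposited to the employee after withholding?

9,927.77 Cr

Canton Income Tax: taxable = 12,468.00 Cr
  898.00 Cr + 29.5% × (12,468.00 Cr − 8,000.00 Cr) = 898.00 Cr + 29.5% × 4,468.00 Cr = 2,216.06 Cr
Retirement Security Contribution: 1.7% × 12,468.00 Cr = 211.96 Cr
Workforce Levy: 0.9% × 12,468.00 Cr = 112.21 Cr
Total withheld: 2,216.06 Cr + 211.96 Cr + 112.21 Cr = 2,540.23 Cr
Net pay: 12,468.00 Cr − 2,540.23 Cr = 9,927.77 Cr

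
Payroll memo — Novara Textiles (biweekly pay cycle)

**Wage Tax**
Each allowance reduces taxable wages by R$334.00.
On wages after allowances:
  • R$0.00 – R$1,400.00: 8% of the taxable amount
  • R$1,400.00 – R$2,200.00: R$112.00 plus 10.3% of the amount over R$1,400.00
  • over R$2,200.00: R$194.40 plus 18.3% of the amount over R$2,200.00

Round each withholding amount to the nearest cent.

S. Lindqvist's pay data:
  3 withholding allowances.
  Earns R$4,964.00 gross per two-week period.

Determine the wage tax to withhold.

Wage Tax: taxable = R$4,964.00 − 3×R$334.00 = R$3,962.00
  R$194.40 + 18.3% × (R$3,962.00 − R$2,200.00) = R$194.40 + 18.3% × R$1,762.00 = R$516.85

R$516.85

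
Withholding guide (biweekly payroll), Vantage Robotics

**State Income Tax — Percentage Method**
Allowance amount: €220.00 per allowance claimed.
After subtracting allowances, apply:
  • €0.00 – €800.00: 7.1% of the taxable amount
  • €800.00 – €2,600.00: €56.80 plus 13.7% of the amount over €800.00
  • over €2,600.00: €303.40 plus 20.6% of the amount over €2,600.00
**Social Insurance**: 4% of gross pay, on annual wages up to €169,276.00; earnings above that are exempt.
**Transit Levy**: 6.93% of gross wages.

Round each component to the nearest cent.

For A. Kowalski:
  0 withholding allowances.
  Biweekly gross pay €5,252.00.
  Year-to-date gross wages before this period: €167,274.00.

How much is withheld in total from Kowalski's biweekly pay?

€1,293.75

State Income Tax: taxable = €5,252.00
  €303.40 + 20.6% × (€5,252.00 − €2,600.00) = €303.40 + 20.6% × €2,652.00 = €849.71
Social Insurance: cap €169,276.00 − YTD €167,274.00 = €2,002.00 subject; 4% × €2,002.00 = €80.08
Transit Levy: 6.93% × €5,252.00 = €363.96
Total: €849.71 + €80.08 + €363.96 = €1,293.75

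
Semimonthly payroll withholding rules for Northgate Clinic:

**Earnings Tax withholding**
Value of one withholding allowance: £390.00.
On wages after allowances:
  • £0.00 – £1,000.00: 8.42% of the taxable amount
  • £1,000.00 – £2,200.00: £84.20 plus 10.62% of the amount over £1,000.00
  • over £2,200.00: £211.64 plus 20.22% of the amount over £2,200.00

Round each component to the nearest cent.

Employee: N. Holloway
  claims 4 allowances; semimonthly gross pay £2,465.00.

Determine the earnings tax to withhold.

Earnings Tax: taxable = £2,465.00 − 4×£390.00 = £905.00
  8.42% × £905.00 = £76.20

£76.20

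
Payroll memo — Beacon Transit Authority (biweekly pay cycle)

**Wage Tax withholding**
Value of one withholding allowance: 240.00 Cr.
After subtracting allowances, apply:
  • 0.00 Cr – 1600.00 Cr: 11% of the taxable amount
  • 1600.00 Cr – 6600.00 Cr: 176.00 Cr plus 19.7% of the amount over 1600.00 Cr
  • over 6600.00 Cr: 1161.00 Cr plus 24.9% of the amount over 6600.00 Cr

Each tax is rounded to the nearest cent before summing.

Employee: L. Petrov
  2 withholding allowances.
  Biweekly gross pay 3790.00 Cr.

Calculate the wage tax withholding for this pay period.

Wage Tax: taxable = 3790.00 Cr − 2×240.00 Cr = 3310.00 Cr
  176.00 Cr + 19.7% × (3310.00 Cr − 1600.00 Cr) = 176.00 Cr + 19.7% × 1710.00 Cr = 512.87 Cr

512.87 Cr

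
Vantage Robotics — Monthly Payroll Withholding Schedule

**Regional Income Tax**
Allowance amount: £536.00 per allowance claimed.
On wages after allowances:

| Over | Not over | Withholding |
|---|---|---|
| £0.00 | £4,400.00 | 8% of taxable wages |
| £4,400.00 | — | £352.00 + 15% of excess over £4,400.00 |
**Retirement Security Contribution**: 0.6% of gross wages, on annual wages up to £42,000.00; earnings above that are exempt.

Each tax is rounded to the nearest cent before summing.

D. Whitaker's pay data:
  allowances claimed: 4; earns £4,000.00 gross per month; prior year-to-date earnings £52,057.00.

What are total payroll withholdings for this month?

Regional Income Tax: taxable = £4,000.00 − 4×£536.00 = £1,856.00
  8% × £1,856.00 = £148.48
Retirement Security Contribution: YTD £52,057.00 ≥ cap £42,000.00 → £0.00
Total: £148.48 + £0.00 = £148.48

£148.48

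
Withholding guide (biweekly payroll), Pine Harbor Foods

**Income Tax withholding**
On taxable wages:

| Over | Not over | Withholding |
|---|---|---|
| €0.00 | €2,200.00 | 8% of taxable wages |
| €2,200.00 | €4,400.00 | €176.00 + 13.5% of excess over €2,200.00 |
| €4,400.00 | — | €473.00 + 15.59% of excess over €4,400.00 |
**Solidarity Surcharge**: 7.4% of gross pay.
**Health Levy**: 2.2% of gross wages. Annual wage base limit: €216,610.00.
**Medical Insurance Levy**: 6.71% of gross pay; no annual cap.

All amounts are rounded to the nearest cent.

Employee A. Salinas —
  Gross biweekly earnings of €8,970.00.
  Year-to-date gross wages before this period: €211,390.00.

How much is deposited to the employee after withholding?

Income Tax: taxable = €8,970.00
  €473.00 + 15.59% × (€8,970.00 − €4,400.00) = €473.00 + 15.59% × €4,570.00 = €1,185.46
Solidarity Surcharge: 7.4% × €8,970.00 = €663.78
Health Levy: cap €216,610.00 − YTD €211,390.00 = €5,220.00 subject; 2.2% × €5,220.00 = €114.84
Medical Insurance Levy: 6.71% × €8,970.00 = €601.89
Total withheld: €1,185.46 + €663.78 + €114.84 + €601.89 = €2,565.97
Net pay: €8,970.00 − €2,565.97 = €6,404.03

€6,404.03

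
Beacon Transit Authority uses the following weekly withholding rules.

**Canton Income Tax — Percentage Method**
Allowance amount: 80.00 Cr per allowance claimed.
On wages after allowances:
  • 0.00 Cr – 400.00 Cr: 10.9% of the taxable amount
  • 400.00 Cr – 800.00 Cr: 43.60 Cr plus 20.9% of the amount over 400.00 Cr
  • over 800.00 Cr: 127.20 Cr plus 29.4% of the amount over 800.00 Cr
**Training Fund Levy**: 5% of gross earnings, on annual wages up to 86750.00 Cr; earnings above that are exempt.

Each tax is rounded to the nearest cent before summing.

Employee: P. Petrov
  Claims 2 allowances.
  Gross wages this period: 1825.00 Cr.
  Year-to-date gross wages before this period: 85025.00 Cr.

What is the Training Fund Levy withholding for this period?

Training Fund Levy: cap 86750.00 Cr − YTD 85025.00 Cr = 1725.00 Cr subject; 5% × 1725.00 Cr = 86.25 Cr

86.25 Cr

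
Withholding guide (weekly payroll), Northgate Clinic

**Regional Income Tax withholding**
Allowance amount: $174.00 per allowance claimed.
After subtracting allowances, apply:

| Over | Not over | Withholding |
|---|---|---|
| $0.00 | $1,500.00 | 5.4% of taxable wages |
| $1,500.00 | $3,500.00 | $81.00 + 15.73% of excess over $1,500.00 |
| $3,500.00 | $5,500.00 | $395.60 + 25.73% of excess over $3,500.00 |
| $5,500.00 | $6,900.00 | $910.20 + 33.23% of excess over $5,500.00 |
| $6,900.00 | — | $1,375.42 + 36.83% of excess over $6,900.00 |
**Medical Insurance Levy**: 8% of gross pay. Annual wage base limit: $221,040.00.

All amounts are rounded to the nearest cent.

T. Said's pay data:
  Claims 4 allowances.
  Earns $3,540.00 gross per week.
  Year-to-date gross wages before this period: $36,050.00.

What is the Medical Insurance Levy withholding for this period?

$283.20

Medical Insurance Levy: 8% × $3,540.00 = $283.20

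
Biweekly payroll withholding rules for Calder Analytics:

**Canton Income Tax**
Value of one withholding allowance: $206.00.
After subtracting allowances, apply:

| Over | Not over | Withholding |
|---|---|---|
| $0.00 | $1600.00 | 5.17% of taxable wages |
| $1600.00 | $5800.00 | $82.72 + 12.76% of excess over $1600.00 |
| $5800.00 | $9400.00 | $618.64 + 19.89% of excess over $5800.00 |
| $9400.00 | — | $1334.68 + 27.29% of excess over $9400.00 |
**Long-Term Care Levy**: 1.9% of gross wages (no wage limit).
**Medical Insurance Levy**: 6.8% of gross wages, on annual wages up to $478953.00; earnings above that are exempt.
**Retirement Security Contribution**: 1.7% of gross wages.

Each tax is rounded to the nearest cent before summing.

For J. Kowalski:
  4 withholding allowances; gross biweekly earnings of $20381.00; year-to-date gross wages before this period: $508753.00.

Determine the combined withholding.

Canton Income Tax: taxable = $20381.00 − 4×$206.00 = $19557.00
  $1334.68 + 27.29% × ($19557.00 − $9400.00) = $1334.68 + 27.29% × $10157.00 = $4106.53
Long-Term Care Levy: 1.9% × $20381.00 = $387.24
Medical Insurance Levy: YTD $508753.00 ≥ cap $478953.00 → $0.00
Retirement Security Contribution: 1.7% × $20381.00 = $346.48
Total: $4106.53 + $387.24 + $0.00 + $346.48 = $4840.25

$4840.25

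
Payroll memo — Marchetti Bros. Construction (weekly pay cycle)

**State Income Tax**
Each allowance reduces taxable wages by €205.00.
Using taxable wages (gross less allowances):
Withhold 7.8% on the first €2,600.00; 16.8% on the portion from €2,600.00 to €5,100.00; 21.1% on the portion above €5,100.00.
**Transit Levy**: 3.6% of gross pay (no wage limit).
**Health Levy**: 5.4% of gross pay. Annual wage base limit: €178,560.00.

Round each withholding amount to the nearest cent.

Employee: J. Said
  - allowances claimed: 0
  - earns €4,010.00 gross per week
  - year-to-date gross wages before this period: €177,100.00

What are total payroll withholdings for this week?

State Income Tax: taxable = €4,010.00
  €202.80 + 16.8% × (€4,010.00 − €2,600.00) = €202.80 + 16.8% × €1,410.00 = €439.68
Transit Levy: 3.6% × €4,010.00 = €144.36
Health Levy: cap €178,560.00 − YTD €177,100.00 = €1,460.00 subject; 5.4% × €1,460.00 = €78.84
Total: €439.68 + €144.36 + €78.84 = €662.88

€662.88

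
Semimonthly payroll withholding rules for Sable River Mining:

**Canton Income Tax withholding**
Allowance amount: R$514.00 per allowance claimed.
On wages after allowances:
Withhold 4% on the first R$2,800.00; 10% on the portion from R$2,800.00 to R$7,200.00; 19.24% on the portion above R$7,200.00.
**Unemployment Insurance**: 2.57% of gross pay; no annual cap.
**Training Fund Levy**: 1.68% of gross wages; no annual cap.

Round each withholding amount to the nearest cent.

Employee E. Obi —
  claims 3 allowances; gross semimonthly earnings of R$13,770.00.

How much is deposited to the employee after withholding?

R$11,665.38

Canton Income Tax: taxable = R$13,770.00 − 3×R$514.00 = R$12,228.00
  R$552.00 + 19.24% × (R$12,228.00 − R$7,200.00) = R$552.00 + 19.24% × R$5,028.00 = R$1,519.39
Unemployment Insurance: 2.57% × R$13,770.00 = R$353.89
Training Fund Levy: 1.68% × R$13,770.00 = R$231.34
Total withheld: R$1,519.39 + R$353.89 + R$231.34 = R$2,104.62
Net pay: R$13,770.00 − R$2,104.62 = R$11,665.38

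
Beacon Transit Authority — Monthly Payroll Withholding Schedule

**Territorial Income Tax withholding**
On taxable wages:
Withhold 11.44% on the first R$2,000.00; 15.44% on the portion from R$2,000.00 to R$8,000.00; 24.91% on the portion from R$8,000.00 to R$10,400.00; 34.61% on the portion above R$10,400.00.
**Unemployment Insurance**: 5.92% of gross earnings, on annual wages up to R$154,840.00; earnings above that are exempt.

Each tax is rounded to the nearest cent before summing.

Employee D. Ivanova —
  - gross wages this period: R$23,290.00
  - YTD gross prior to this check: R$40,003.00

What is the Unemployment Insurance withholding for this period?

Unemployment Insurance: 5.92% × R$23,290.00 = R$1,378.77

R$1,378.77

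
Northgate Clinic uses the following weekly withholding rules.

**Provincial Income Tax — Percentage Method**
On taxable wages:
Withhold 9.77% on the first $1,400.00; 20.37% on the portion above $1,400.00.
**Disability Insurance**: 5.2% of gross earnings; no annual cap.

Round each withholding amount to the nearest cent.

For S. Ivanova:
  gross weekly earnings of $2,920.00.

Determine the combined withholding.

$598.24

Provincial Income Tax: taxable = $2,920.00
  $136.78 + 20.37% × ($2,920.00 − $1,400.00) = $136.78 + 20.37% × $1,520.00 = $446.40
Disability Insurance: 5.2% × $2,920.00 = $151.84
Total: $446.40 + $151.84 = $598.24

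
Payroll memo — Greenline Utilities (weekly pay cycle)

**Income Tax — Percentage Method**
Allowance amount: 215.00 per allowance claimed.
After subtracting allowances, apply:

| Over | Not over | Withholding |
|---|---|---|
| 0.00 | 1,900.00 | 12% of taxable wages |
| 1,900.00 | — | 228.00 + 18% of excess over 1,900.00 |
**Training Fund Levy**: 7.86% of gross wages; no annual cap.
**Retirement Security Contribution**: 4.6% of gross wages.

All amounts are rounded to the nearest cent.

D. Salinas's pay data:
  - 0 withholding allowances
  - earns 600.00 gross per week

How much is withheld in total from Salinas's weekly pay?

146.76

Income Tax: taxable = 600.00
  12% × 600.00 = 72.00
Training Fund Levy: 7.86% × 600.00 = 47.16
Retirement Security Contribution: 4.6% × 600.00 = 27.60
Total: 72.00 + 47.16 + 27.60 = 146.76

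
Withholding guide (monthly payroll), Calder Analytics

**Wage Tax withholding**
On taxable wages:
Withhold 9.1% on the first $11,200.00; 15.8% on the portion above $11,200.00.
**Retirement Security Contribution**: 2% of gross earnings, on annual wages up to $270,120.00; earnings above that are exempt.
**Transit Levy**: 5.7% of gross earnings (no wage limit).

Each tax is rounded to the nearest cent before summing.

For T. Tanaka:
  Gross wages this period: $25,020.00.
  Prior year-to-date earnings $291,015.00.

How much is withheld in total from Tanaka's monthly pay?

Wage Tax: taxable = $25,020.00
  $1,019.20 + 15.8% × ($25,020.00 − $11,200.00) = $1,019.20 + 15.8% × $13,820.00 = $3,202.76
Retirement Security Contribution: YTD $291,015.00 ≥ cap $270,120.00 → $0.00
Transit Levy: 5.7% × $25,020.00 = $1,426.14
Total: $3,202.76 + $0.00 + $1,426.14 = $4,628.90

$4,628.90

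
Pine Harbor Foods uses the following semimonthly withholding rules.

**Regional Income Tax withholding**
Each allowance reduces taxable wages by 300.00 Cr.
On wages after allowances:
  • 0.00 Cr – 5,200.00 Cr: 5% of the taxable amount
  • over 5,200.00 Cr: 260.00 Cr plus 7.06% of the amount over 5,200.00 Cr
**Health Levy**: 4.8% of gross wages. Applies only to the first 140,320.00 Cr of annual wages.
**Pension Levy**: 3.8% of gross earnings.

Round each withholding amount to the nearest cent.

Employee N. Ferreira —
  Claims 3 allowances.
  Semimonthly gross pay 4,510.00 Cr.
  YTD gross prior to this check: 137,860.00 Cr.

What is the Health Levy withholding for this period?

Health Levy: cap 140,320.00 Cr − YTD 137,860.00 Cr = 2,460.00 Cr subject; 4.8% × 2,460.00 Cr = 118.08 Cr

118.08 Cr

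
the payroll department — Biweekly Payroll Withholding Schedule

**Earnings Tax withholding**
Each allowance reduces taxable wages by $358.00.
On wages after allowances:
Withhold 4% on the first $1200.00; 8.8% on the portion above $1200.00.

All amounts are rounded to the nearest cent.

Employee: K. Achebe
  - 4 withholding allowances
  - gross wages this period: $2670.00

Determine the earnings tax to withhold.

Earnings Tax: taxable = $2670.00 − 4×$358.00 = $1238.00
  $48.00 + 8.8% × ($1238.00 − $1200.00) = $48.00 + 8.8% × $38.00 = $51.34

$51.34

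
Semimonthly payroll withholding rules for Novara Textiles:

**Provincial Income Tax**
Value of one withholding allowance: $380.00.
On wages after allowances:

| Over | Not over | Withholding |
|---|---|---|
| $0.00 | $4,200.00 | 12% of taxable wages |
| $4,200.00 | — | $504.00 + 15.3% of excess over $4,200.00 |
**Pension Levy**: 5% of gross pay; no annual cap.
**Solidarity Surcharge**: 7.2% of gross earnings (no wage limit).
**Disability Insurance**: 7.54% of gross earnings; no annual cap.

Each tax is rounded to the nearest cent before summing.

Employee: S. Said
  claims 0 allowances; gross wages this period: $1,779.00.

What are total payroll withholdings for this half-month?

Provincial Income Tax: taxable = $1,779.00
  12% × $1,779.00 = $213.48
Pension Levy: 5% × $1,779.00 = $88.95
Solidarity Surcharge: 7.2% × $1,779.00 = $128.09
Disability Insurance: 7.54% × $1,779.00 = $134.14
Total: $213.48 + $88.95 + $128.09 + $134.14 = $564.66

$564.66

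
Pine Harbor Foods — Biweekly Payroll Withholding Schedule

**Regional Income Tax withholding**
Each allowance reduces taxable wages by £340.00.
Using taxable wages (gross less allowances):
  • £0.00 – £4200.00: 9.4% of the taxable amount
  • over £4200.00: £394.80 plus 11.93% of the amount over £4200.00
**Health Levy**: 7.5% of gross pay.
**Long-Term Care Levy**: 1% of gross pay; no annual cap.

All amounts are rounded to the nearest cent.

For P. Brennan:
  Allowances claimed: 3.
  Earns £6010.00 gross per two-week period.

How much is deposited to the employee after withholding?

Regional Income Tax: taxable = £6010.00 − 3×£340.00 = £4990.00
  £394.80 + 11.93% × (£4990.00 − £4200.00) = £394.80 + 11.93% × £790.00 = £489.05
Health Levy: 7.5% × £6010.00 = £450.75
Long-Term Care Levy: 1% × £6010.00 = £60.10
Total withheld: £489.05 + £450.75 + £60.10 = £999.90
Net pay: £6010.00 − £999.90 = £5010.10

£5010.10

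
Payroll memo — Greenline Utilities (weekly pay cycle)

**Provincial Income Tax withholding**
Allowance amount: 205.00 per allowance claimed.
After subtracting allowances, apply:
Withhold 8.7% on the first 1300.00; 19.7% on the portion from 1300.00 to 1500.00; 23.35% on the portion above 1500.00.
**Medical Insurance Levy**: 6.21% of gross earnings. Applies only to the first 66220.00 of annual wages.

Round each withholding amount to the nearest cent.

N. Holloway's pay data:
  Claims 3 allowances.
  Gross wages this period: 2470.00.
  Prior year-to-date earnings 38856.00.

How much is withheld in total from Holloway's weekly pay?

Provincial Income Tax: taxable = 2470.00 − 3×205.00 = 1855.00
  152.50 + 23.35% × (1855.00 − 1500.00) = 152.50 + 23.35% × 355.00 = 235.39
Medical Insurance Levy: 6.21% × 2470.00 = 153.39
Total: 235.39 + 153.39 = 388.78

388.78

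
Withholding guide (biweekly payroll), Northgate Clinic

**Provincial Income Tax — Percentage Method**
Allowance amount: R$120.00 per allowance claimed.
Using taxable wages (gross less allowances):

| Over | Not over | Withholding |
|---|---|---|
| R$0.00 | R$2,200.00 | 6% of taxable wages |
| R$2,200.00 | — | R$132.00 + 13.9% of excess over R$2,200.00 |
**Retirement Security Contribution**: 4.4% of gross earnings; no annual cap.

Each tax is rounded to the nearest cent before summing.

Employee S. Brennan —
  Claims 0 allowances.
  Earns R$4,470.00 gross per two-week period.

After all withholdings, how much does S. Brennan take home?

Provincial Income Tax: taxable = R$4,470.00
  R$132.00 + 13.9% × (R$4,470.00 − R$2,200.00) = R$132.00 + 13.9% × R$2,270.00 = R$447.53
Retirement Security Contribution: 4.4% × R$4,470.00 = R$196.68
Total withheld: R$447.53 + R$196.68 = R$644.21
Net pay: R$4,470.00 − R$644.21 = R$3,825.79

R$3,825.79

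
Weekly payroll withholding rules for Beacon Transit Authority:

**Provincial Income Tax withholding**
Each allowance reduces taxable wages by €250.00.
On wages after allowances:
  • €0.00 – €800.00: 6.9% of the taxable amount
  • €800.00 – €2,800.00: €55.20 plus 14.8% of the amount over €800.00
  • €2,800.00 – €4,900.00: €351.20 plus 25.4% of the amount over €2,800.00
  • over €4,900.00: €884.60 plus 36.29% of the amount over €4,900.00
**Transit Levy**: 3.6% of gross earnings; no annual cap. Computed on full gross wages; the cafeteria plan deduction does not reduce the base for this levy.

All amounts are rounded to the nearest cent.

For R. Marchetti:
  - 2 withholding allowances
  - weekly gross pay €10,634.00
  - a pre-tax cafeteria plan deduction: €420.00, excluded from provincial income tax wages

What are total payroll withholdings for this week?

Provincial Income Tax: taxable = €10,634.00 − €420.00 − 2×€250.00 = €9,714.00
  €884.60 + 36.29% × (€9,714.00 − €4,900.00) = €884.60 + 36.29% × €4,814.00 = €2,631.60
Transit Levy: 3.6% × €10,634.00 = €382.82
Total: €2,631.60 + €382.82 = €3,014.42

€3,014.42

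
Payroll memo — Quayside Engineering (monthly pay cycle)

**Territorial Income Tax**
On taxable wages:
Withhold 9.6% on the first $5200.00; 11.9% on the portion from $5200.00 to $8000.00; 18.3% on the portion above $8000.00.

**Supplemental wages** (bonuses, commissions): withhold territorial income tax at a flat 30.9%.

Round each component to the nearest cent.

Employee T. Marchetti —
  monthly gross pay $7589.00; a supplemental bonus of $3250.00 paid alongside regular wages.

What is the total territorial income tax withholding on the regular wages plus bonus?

Territorial Income Tax: taxable = $7589.00
  $499.20 + 11.9% × ($7589.00 − $5200.00) = $499.20 + 11.9% × $2389.00 = $783.49
Supplemental (30.9% flat on bonus): 30.9% × $3250.00 = $1004.25
Total territorial income tax: $783.49 + $1004.25 = $1787.74

$1787.74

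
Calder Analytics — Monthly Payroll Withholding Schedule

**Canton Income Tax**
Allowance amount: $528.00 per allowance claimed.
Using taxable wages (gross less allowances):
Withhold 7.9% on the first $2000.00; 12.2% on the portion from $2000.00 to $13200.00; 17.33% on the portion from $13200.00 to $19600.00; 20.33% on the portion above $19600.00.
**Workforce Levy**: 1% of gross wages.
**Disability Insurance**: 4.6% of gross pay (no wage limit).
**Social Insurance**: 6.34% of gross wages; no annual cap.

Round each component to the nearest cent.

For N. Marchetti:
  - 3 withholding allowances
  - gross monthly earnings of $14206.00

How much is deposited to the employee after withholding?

Canton Income Tax: taxable = $14206.00 − 3×$528.00 = $12622.00
  $158.00 + 12.2% × ($12622.00 − $2000.00) = $158.00 + 12.2% × $10622.00 = $1453.88
Workforce Levy: 1% × $14206.00 = $142.06
Disability Insurance: 4.6% × $14206.00 = $653.48
Social Insurance: 6.34% × $14206.00 = $900.66
Total withheld: $1453.88 + $142.06 + $653.48 + $900.66 = $3150.08
Net pay: $14206.00 − $3150.08 = $11055.92

$11055.92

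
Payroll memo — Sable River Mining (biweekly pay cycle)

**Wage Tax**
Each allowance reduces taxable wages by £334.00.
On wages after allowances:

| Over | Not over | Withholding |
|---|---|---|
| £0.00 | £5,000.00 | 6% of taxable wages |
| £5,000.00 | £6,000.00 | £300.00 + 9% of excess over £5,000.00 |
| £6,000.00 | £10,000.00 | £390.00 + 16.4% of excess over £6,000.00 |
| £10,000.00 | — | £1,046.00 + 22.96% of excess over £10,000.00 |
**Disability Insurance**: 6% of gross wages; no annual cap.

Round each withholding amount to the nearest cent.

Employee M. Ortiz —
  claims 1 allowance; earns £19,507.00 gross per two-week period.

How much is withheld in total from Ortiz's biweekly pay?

Wage Tax: taxable = £19,507.00 − 1×£334.00 = £19,173.00
  £1,046.00 + 22.96% × (£19,173.00 − £10,000.00) = £1,046.00 + 22.96% × £9,173.00 = £3,152.12
Disability Insurance: 6% × £19,507.00 = £1,170.42
Total: £3,152.12 + £1,170.42 = £4,322.54

£4,322.54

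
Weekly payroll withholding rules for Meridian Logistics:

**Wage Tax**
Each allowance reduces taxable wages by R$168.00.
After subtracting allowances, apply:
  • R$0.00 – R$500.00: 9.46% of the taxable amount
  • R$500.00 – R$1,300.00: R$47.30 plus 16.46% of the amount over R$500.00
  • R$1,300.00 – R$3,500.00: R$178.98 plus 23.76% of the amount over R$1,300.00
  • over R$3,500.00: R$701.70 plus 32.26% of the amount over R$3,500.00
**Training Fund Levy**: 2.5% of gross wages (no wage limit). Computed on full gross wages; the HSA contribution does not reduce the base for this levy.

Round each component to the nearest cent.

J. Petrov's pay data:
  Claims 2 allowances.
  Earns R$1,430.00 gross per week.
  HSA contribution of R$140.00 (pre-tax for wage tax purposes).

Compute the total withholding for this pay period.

R$157.78

Wage Tax: taxable = R$1,430.00 − R$140.00 − 2×R$168.00 = R$954.00
  R$47.30 + 16.46% × (R$954.00 − R$500.00) = R$47.30 + 16.46% × R$454.00 = R$122.03
Training Fund Levy: 2.5% × R$1,430.00 = R$35.75
Total: R$122.03 + R$35.75 = R$157.78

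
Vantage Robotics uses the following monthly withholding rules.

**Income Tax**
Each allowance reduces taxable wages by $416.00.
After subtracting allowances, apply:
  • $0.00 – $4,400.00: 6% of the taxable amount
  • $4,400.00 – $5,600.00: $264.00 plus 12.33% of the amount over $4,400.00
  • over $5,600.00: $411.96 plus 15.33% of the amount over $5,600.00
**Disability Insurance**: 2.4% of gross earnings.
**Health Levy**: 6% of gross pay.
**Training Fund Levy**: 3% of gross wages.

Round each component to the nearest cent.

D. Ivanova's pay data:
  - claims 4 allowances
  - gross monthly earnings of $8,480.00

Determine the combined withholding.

Income Tax: taxable = $8,480.00 − 4×$416.00 = $6,816.00
  $411.96 + 15.33% × ($6,816.00 − $5,600.00) = $411.96 + 15.33% × $1,216.00 = $598.37
Disability Insurance: 2.4% × $8,480.00 = $203.52
Health Levy: 6% × $8,480.00 = $508.80
Training Fund Levy: 3% × $8,480.00 = $254.40
Total: $598.37 + $203.52 + $508.80 + $254.40 = $1,565.09

$1,565.09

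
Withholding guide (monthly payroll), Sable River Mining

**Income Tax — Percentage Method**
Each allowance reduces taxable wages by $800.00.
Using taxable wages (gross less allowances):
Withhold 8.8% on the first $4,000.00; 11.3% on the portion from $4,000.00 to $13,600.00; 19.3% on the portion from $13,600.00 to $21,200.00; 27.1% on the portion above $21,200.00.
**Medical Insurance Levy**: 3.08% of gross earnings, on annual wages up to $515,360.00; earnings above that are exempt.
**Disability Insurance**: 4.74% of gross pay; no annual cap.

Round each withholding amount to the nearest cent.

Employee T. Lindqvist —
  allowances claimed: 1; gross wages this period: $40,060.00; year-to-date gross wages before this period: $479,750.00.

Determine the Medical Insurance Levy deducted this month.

Medical Insurance Levy: cap $515,360.00 − YTD $479,750.00 = $35,610.00 subject; 3.08% × $35,610.00 = $1,096.79

$1,096.79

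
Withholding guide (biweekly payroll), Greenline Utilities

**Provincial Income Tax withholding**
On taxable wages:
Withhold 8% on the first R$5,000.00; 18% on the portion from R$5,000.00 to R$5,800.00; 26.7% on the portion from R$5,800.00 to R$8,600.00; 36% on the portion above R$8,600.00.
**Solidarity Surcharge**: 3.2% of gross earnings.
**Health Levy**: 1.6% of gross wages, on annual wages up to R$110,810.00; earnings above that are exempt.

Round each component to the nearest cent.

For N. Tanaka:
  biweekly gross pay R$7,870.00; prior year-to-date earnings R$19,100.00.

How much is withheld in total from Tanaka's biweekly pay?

Provincial Income Tax: taxable = R$7,870.00
  R$544.00 + 26.7% × (R$7,870.00 − R$5,800.00) = R$544.00 + 26.7% × R$2,070.00 = R$1,096.69
Solidarity Surcharge: 3.2% × R$7,870.00 = R$251.84
Health Levy: 1.6% × R$7,870.00 = R$125.92
Total: R$1,096.69 + R$251.84 + R$125.92 = R$1,474.45

R$1,474.45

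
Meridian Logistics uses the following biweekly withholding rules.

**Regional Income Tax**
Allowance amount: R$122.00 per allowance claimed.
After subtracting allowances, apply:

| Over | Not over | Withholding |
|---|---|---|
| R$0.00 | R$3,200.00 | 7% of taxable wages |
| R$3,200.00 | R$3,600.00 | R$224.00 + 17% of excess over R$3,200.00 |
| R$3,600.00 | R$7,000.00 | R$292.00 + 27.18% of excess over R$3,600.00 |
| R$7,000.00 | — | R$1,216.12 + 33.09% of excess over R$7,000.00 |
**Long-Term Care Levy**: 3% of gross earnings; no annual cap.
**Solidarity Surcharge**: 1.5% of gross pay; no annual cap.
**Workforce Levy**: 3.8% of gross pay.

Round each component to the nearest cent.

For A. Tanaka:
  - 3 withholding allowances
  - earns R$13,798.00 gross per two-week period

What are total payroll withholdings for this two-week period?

Regional Income Tax: taxable = R$13,798.00 − 3×R$122.00 = R$13,432.00
  R$1,216.12 + 33.09% × (R$13,432.00 − R$7,000.00) = R$1,216.12 + 33.09% × R$6,432.00 = R$3,344.47
Long-Term Care Levy: 3% × R$13,798.00 = R$413.94
Solidarity Surcharge: 1.5% × R$13,798.00 = R$206.97
Workforce Levy: 3.8% × R$13,798.00 = R$524.32
Total: R$3,344.47 + R$413.94 + R$206.97 + R$524.32 = R$4,489.70

R$4,489.70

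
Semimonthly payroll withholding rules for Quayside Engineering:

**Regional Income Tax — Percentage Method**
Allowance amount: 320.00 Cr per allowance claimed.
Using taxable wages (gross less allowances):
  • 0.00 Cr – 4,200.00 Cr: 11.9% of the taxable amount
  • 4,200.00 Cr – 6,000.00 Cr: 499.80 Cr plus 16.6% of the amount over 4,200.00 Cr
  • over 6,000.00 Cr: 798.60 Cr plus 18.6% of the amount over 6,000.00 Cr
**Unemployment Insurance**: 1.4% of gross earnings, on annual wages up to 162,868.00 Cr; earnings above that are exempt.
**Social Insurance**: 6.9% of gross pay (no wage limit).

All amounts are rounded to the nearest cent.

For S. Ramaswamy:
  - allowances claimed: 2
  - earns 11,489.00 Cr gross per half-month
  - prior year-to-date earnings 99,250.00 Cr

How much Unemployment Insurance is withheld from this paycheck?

Unemployment Insurance: 1.4% × 11,489.00 Cr = 160.85 Cr

160.85 Cr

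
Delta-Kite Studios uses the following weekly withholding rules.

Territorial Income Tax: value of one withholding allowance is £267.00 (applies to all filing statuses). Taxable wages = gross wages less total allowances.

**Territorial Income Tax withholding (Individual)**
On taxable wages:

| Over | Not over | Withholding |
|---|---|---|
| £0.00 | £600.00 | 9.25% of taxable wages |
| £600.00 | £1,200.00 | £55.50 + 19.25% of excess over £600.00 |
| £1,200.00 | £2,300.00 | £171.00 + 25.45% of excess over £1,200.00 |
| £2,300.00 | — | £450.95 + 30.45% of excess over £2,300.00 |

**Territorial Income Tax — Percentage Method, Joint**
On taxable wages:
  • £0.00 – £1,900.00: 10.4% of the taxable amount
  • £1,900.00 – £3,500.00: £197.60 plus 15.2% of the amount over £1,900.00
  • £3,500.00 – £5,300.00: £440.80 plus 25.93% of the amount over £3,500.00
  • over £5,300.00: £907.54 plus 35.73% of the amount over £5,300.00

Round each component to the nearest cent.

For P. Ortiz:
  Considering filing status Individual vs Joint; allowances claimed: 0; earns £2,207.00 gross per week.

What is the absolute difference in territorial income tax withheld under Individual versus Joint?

£183.02

Territorial Income Tax (Individual): taxable = £2,207.00
  £171.00 + 25.45% × (£2,207.00 − £1,200.00) = £171.00 + 25.45% × £1,007.00 = £427.28
Territorial Income Tax (Joint): taxable = £2,207.00
  £197.60 + 15.2% × (£2,207.00 − £1,900.00) = £197.60 + 15.2% × £307.00 = £244.26
Difference: |£427.28 − £244.26| = £183.02 (higher under Individual)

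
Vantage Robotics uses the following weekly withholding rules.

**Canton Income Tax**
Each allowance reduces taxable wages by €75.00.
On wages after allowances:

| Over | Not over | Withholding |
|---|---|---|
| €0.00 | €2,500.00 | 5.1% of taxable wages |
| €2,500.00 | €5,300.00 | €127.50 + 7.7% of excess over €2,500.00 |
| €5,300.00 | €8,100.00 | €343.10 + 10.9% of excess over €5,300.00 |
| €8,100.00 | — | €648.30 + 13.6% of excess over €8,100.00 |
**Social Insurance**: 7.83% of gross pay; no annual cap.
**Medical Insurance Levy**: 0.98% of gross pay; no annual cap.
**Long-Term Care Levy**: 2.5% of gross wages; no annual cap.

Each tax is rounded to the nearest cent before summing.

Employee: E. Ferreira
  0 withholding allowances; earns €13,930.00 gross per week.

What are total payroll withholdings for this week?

€3,016.66

Canton Income Tax: taxable = €13,930.00
  €648.30 + 13.6% × (€13,930.00 − €8,100.00) = €648.30 + 13.6% × €5,830.00 = €1,441.18
Social Insurance: 7.83% × €13,930.00 = €1,090.72
Medical Insurance Levy: 0.98% × €13,930.00 = €136.51
Long-Term Care Levy: 2.5% × €13,930.00 = €348.25
Total: €1,441.18 + €1,090.72 + €136.51 + €348.25 = €3,016.66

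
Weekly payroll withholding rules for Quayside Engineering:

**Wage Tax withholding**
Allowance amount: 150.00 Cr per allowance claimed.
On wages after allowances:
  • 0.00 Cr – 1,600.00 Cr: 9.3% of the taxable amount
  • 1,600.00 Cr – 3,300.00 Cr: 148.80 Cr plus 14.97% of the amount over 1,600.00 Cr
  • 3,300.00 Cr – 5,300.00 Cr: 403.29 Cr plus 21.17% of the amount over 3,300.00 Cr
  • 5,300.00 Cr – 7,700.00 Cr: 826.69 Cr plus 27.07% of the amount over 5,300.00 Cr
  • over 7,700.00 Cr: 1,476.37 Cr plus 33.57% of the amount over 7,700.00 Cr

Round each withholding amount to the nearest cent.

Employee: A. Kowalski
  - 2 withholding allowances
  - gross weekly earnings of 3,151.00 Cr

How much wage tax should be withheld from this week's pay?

336.07 Cr

Wage Tax: taxable = 3,151.00 Cr − 2×150.00 Cr = 2,851.00 Cr
  148.80 Cr + 14.97% × (2,851.00 Cr − 1,600.00 Cr) = 148.80 Cr + 14.97% × 1,251.00 Cr = 336.07 Cr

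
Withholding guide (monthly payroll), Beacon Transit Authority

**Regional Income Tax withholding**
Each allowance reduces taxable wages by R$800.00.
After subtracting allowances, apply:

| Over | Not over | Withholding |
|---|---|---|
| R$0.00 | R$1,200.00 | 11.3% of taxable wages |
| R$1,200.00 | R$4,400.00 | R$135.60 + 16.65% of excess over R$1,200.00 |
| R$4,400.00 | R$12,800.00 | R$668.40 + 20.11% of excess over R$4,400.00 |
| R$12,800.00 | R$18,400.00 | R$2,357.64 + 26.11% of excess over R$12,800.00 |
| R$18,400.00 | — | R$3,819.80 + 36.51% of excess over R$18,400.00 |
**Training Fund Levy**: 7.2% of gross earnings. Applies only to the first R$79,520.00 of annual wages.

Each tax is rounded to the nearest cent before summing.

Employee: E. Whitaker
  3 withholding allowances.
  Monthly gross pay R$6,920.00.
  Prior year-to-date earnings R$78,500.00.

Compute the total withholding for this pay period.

Regional Income Tax: taxable = R$6,920.00 − 3×R$800.00 = R$4,520.00
  R$668.40 + 20.11% × (R$4,520.00 − R$4,400.00) = R$668.40 + 20.11% × R$120.00 = R$692.53
Training Fund Levy: cap R$79,520.00 − YTD R$78,500.00 = R$1,020.00 subject; 7.2% × R$1,020.00 = R$73.44
Total: R$692.53 + R$73.44 = R$765.97

R$765.97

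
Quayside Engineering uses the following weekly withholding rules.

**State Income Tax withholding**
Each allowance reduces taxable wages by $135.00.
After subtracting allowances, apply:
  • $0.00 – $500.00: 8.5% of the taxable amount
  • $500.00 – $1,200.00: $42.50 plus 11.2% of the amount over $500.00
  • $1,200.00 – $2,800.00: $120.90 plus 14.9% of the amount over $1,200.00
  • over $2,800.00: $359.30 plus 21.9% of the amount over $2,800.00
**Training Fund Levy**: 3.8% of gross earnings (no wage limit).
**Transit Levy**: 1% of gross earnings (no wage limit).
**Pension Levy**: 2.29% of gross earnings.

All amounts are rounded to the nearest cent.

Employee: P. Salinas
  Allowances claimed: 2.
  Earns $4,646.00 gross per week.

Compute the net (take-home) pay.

$3,612.16

State Income Tax: taxable = $4,646.00 − 2×$135.00 = $4,376.00
  $359.30 + 21.9% × ($4,376.00 − $2,800.00) = $359.30 + 21.9% × $1,576.00 = $704.44
Training Fund Levy: 3.8% × $4,646.00 = $176.55
Transit Levy: 1% × $4,646.00 = $46.46
Pension Levy: 2.29% × $4,646.00 = $106.39
Total withheld: $704.44 + $176.55 + $46.46 + $106.39 = $1,033.84
Net pay: $4,646.00 − $1,033.84 = $3,612.16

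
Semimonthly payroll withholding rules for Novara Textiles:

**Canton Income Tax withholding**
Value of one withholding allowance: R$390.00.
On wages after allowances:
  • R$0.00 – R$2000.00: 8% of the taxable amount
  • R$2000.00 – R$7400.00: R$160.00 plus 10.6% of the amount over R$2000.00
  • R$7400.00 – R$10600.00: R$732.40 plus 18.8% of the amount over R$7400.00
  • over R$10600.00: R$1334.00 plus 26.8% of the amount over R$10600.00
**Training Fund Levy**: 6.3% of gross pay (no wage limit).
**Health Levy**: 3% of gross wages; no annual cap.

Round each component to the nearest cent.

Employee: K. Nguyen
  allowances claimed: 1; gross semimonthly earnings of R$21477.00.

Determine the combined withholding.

Canton Income Tax: taxable = R$21477.00 − 1×R$390.00 = R$21087.00
  R$1334.00 + 26.8% × (R$21087.00 − R$10600.00) = R$1334.00 + 26.8% × R$10487.00 = R$4144.52
Training Fund Levy: 6.3% × R$21477.00 = R$1353.05
Health Levy: 3% × R$21477.00 = R$644.31
Total: R$4144.52 + R$1353.05 + R$644.31 = R$6141.88

R$6141.88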